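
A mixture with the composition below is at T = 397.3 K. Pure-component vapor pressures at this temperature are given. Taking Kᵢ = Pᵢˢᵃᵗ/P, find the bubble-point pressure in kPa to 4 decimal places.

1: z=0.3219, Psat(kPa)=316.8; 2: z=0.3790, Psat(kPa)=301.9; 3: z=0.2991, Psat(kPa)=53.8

At the bubble point ψ → 0, so ΣzᵢKᵢ = 1 with Kᵢ = Pᵢˢᵃᵗ/P ⇒ P = ΣzᵢPᵢˢᵃᵗ.
P = 0.3219·316.8 + 0.3790·301.9 + 0.2991·53.8 = 232.4896 kPa

Pbub = 232.4896 kPa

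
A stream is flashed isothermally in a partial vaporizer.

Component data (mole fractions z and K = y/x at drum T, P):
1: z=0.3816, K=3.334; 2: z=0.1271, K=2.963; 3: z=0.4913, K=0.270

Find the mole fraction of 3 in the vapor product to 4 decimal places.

Newton iteration, β⁰ = 0.35:
  β = 0.3500: g = 0.15636, g' = -1.2741 → β = 0.4727
  β = 0.4727: g = 0.00523, g' = -1.2121 → β = 0.4770
Converged at β = 0.4770.
Compositions from xᵢ = zᵢ/(1+β(Kᵢ−1)), yᵢ = Kᵢxᵢ:
  1: x = 0.1806, y = 0.6020
  2: x = 0.0656, y = 0.1945
  3: x = 0.7538, y = 0.2035

y_3 = 0.2035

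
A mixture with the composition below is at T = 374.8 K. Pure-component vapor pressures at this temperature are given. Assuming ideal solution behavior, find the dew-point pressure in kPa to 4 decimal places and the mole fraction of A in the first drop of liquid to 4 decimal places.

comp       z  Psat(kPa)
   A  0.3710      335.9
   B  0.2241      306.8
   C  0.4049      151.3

Pdew = 221.6765 kPa, x_A = 0.2448

At the dew point ψ → 1, so Σzᵢ/Kᵢ = 1 with Kᵢ = Pᵢˢᵃᵗ/P ⇒ 1/P = Σzᵢ/Pᵢˢᵃᵗ.
1/P = 0.3710/335.9 + 0.2241/306.8 + 0.4049/151.3 = 0.0045111 ⇒ P = 221.6765 kPa
xᵢ = zᵢP/Pᵢˢᵃᵗ ⇒ x_A = 0.3710·221.6765/335.9 = 0.2448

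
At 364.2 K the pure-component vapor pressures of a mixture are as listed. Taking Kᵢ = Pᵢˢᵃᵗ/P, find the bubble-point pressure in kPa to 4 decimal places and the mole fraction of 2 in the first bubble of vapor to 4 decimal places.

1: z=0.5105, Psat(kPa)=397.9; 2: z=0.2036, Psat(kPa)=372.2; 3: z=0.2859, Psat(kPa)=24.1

At the bubble point ψ → 0, so ΣzᵢKᵢ = 1 with Kᵢ = Pᵢˢᵃᵗ/P ⇒ P = ΣzᵢPᵢˢᵃᵗ.
P = 0.5105·397.9 + 0.2036·372.2 + 0.2859·24.1 = 285.7981 kPa
yᵢ = zᵢPᵢˢᵃᵗ/P ⇒ y_2 = 0.2036·372.2/285.7981 = 0.2652

Pbub = 285.7981 kPa, y_2 = 0.2652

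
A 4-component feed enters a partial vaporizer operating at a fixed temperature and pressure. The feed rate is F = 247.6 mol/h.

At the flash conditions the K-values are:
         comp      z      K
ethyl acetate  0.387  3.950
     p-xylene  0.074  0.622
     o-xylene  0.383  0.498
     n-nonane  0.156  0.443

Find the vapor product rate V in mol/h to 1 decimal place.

Newton–Raphson from β = 0.5:
  β = 0.500: g = 0.0497, g' = -0.831 → β = 0.560
  β = 0.560: g = 0.0015, g' = -0.785 → β = 0.562
Converged at β = 0.562.
Then V = β·F = 0.5616·247.6 = 139.1 mol/h and L = F − V = 108.5 mol/h.

V = 139.1 mol/h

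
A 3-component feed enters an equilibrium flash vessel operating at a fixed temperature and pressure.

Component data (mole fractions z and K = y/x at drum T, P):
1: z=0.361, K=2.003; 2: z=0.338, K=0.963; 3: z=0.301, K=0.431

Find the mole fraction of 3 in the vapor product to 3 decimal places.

Newton–Raphson from β = 0.5:
  β = 0.500: g = -0.0110, g' = -0.352 → β = 0.469
Converged at β = 0.469.
Compositions from xᵢ = zᵢ/(1+β(Kᵢ−1)), yᵢ = Kᵢxᵢ:
  1: x = 0.246, y = 0.492
  2: x = 0.344, y = 0.331
  3: x = 0.410, y = 0.177

y_3 = 0.177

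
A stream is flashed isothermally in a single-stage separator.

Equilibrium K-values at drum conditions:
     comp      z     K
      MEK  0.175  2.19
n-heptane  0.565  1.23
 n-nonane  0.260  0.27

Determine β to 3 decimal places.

Let β = V/F and solve Σ zᵢ(Kᵢ−1)/(1+β(Kᵢ−1)) = 0.
g(0) = ΣzᵢKᵢ − 1 = 0.148 and g(1) = 1 − Σzᵢ/Kᵢ = -0.502, so a root lies in (0, 1).
Iterate (Newton) starting at β = 0.37:
  β = 0.370: g = 0.0043, g' = -0.405 → β = 0.381
Converged at β = 0.381.

β = 0.381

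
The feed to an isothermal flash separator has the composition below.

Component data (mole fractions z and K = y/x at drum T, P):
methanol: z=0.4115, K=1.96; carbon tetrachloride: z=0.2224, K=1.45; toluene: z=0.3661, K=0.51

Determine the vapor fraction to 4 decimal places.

ψ = 0.8052

Let ψ = V/F and solve Σ zᵢ(Kᵢ−1)/(1+ψ(Kᵢ−1)) = 0.
Check two-phase: ΣzᵢKᵢ = 1.3157 > 1 and Σzᵢ/Kᵢ = 1.0812 > 1, so g(0) = 0.3157 > 0 and g(1) = -0.0812 < 0.
Newton–Raphson from ψ = 0.5:
  ψ = 0.5000: g = 0.11102, g' = -0.3574 → ψ = 0.8107
  ψ = 0.8107: g = -0.00212, g' = -0.3860 → ψ = 0.8052
Converged at ψ = 0.8052.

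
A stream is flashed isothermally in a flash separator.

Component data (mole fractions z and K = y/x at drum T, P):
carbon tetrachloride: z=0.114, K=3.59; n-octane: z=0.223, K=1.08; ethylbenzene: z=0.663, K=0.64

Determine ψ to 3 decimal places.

Rachford–Rice: g(ψ) = Σ zᵢ(Kᵢ−1)/(1+ψ(Kᵢ−1)) = 0.
g(0) = ΣzᵢKᵢ − 1 = 0.074 and g(1) = 1 − Σzᵢ/Kᵢ = -0.274, so a root lies in (0, 1).
Iterate (Newton) starting at ψ = 0.5:
  ψ = 0.500: g = -0.1453, g' = -0.274 → ψ = 0.000
  ψ = 0.000: g = 0.0744, g' = -0.852 → ψ = 0.087
  ψ = 0.087: g = 0.0121, g' = -0.602 → ψ = 0.107
  ψ = 0.107: g = 0.0004, g' = -0.562 → ψ = 0.108
Converged at ψ = 0.108.

ψ = 0.108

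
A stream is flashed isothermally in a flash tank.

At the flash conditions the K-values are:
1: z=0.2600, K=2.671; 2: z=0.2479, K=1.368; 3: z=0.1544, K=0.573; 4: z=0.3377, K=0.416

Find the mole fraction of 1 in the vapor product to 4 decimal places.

Rachford–Rice: g(ψ) = Σ zᵢ(Kᵢ−1)/(1+ψ(Kᵢ−1)) = 0.
Check two-phase: ΣzᵢKᵢ = 1.2625 > 1 and Σzᵢ/Kᵢ = 1.3598 > 1, so g(0) = 0.2625 > 0 and g(1) = -0.3598 < 0.
Iterate (Newton) starting at ψ = 0.38:
  ψ = 0.3800: g = 0.01360, g' = -0.5278 → ψ = 0.4058
  ψ = 0.4058: g = 0.00007, g' = -0.5222 → ψ = 0.4059
Converged at ψ = 0.4059.
Compositions from xᵢ = zᵢ/(1+ψ(Kᵢ−1)), yᵢ = Kᵢxᵢ:
  1: x = 0.1549, y = 0.4138
  2: x = 0.2157, y = 0.2951
  3: x = 0.1868, y = 0.1070
  4: x = 0.4426, y = 0.1841

y_1 = 0.4138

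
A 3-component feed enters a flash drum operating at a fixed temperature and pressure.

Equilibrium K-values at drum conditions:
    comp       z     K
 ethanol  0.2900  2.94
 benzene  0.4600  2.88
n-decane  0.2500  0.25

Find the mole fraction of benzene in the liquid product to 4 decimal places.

Rachford–Rice: g(β) = Σ zᵢ(Kᵢ−1)/(1+β(Kᵢ−1)) = 0.
g(0) = ΣzᵢKᵢ − 1 = 1.2399 and g(1) = 1 − Σzᵢ/Kᵢ = -0.2584, so a root lies in (0, 1).
Newton iteration, β⁰ = 0.54:
  β = 0.5400: g = 0.38877, g' = -1.0579 → β = 0.9075
  β = 0.9075: g = -0.06371, g' = -1.7439 → β = 0.8710
  β = 0.8710: g = -0.00363, g' = -1.5540 → β = 0.8686
Converged at β = 0.8686.
Compositions from xᵢ = zᵢ/(1+β(Kᵢ−1)), yᵢ = Kᵢxᵢ:
  ethanol: x = 0.1080, y = 0.3175
  benzene: x = 0.1747, y = 0.5032
  n-decane: x = 0.7173, y = 0.1793

x_benzene = 0.1747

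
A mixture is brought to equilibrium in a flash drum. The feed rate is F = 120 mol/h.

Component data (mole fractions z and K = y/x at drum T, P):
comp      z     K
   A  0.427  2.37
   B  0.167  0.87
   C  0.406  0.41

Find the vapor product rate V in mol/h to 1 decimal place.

Rachford–Rice: g(ψ) = Σ zᵢ(Kᵢ−1)/(1+ψ(Kᵢ−1)) = 0.
Feasibility: ΣzᵢKᵢ = 1.324, Σzᵢ/Kᵢ = 1.362 — both > 1, two phases present.
Newton–Raphson from ψ = 0.5:
  ψ = 0.500: g = -0.0158, g' = -0.570 → ψ = 0.472
Converged at ψ = 0.472.
Then V = ψ·F = 0.4722·120 = 56.7 mol/h and L = F − V = 63.3 mol/h.

V = 56.7 mol/h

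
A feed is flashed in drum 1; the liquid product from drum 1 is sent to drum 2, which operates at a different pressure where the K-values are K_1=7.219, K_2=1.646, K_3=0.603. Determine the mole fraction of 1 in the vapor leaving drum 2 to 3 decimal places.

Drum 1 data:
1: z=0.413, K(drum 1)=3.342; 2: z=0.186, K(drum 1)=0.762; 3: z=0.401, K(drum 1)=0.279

Drum 1:
Newton iteration, ψ₁⁰ = 0.47:
  ψ₁ = 0.470: g = -0.0267, g' = -1.004 → ψ₁ = 0.443
Converged at ψ₁ = 0.443.
Drum-1 compositions:
  1: x = 0.203, y = 0.677
  2: x = 0.208, y = 0.158
  3: x = 0.589, y = 0.164
Drum-2 feed = drum-1 liquid: z₂ = (0.2026, 0.2079, 0.5895).
Drum 2:
Rachford–Rice: g(ψ₂) = Σ zᵢ(Kᵢ−1)/(1+ψ₂(Kᵢ−1)) = 0.
Feasibility: ΣzᵢKᵢ = 2.160, Σzᵢ/Kᵢ = 1.132 — both > 1, two phases present.
Iterate (Newton) starting at ψ₂ = 0.53:
  ψ₂ = 0.530: g = 0.0970, g' = -0.622 → ψ₂ = 0.686
  ψ₂ = 0.686: g = 0.0107, g' = -0.500 → ψ₂ = 0.707
  ψ₂ = 0.707: g = 0.0001, g' = -0.489 → ψ₂ = 0.708
Converged at ψ₂ = 0.708.
  1: x = 0.038, y = 0.271
  2: x = 0.143, y = 0.235
  3: x = 0.820, y = 0.494

y_1 (drum 2) = 0.271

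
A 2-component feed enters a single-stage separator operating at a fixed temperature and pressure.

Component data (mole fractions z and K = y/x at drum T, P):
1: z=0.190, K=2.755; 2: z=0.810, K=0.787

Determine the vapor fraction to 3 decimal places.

ψ = 0.430

Binary case is linear: z₁(K₁−1)(1+ψ(K₂−1)) + z₂(K₂−1)(1+ψ(K₁−1)) = 0
⇒ ψ = [z₁(K₁−1)+z₂(K₂−1)] / [−(K₁−1)(K₂−1)] = 0.1609/0.3738 = 0.430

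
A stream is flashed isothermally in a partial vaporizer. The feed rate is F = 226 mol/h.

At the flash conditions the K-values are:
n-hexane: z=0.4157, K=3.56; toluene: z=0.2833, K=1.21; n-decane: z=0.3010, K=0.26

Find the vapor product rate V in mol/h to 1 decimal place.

Let β = V/F and solve Σ zᵢ(Kᵢ−1)/(1+β(Kᵢ−1)) = 0.
Feasibility: ΣzᵢKᵢ = 1.9009, Σzᵢ/Kᵢ = 1.5086 — both > 1, two phases present.
Iterate (Newton) starting at β = 0.39:
  β = 0.3900: g = 0.27441, g' = -1.0185 → β = 0.6594
  β = 0.6594: g = 0.01313, g' = -1.0154 → β = 0.6724
  β = 0.6724: g = -0.00010, g' = -1.0304 → β = 0.6723
Converged at β = 0.6723.
Then V = β·F = 0.6723·226 = 151.9 mol/h and L = F − V = 74.1 mol/h.

V = 151.9 mol/h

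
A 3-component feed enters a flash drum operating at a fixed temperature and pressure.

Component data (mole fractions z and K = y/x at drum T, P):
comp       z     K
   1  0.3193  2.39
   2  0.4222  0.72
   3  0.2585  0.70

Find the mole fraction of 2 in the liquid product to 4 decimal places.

Material balance + equilibrium reduce to Σ zᵢ(Kᵢ−1)/(1+ψ(Kᵢ−1)) = 0.
g(0) = ΣzᵢKᵢ − 1 = 0.2481 and g(1) = 1 − Σzᵢ/Kᵢ = -0.0893, so a root lies in (0, 1).
Newton iteration, ψ⁰ = 0.5:
  ψ = 0.5000: g = 0.03315, g' = -0.2917 → ψ = 0.6136
  ψ = 0.6136: g = 0.00173, g' = -0.2629 → ψ = 0.6202
  ψ = 0.6202: g = 0.00000, g' = -0.2615 → ψ = 0.6203
Converged at ψ = 0.6203.
Compositions from xᵢ = zᵢ/(1+ψ(Kᵢ−1)), yᵢ = Kᵢxᵢ:
  1: x = 0.1715, y = 0.4098
  2: x = 0.5109, y = 0.3679
  3: x = 0.3176, y = 0.2223

x_2 = 0.5109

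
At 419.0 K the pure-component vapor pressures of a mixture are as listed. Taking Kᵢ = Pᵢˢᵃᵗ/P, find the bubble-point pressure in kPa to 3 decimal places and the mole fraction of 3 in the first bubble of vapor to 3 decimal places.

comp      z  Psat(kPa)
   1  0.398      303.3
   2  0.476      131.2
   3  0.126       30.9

Pbub = 187.058 kPa, y_3 = 0.021

At the bubble point ψ → 0, so ΣzᵢKᵢ = 1 with Kᵢ = Pᵢˢᵃᵗ/P ⇒ P = ΣzᵢPᵢˢᵃᵗ.
P = 0.398·303.3 + 0.476·131.2 + 0.126·30.9 = 187.058 kPa
yᵢ = zᵢPᵢˢᵃᵗ/P ⇒ y_3 = 0.126·30.9/187.058 = 0.021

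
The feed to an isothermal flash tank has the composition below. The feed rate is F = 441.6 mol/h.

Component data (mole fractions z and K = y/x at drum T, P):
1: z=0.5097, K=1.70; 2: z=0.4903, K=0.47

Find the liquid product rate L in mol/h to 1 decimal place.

Material balance + equilibrium reduce to Σ zᵢ(Kᵢ−1)/(1+ψ(Kᵢ−1)) = 0.
Feasibility: ΣzᵢKᵢ = 1.0969, Σzᵢ/Kᵢ = 1.3430 — both > 1, two phases present.
Binary case is linear: z₁(K₁−1)(1+ψ(K₂−1)) + z₂(K₂−1)(1+ψ(K₁−1)) = 0
⇒ ψ = [z₁(K₁−1)+z₂(K₂−1)] / [−(K₁−1)(K₂−1)] = 0.09693/0.37100 = 0.2613
Then V = ψ·F = 0.2613·441.6 = 115.4 mol/h and L = F − V = 326.2 mol/h.

L = 326.2 mol/h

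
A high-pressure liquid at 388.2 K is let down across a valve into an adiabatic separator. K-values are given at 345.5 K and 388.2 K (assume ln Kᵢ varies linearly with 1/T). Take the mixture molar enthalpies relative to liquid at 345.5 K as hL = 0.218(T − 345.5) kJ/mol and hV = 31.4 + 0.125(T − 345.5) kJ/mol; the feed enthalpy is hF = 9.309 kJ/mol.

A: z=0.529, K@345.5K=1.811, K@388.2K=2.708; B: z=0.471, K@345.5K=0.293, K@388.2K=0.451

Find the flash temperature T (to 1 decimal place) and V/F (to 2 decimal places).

Adiabatic flash: solve Rachford–Rice at each trial T, then check hF = ψ·hV(T) + (1−ψ)·hL(T).
  T = 345.5 K: K = (1.811, 0.293), RR gives ψ = 0.167, H_out = 5.258 kJ/mol
  T = 388.2 K: K = (2.708, 0.451), RR gives ψ = 0.688, H_out = 28.174 kJ/mol
  T = 366.9 K: K = (2.242, 0.368), RR gives ψ = 0.458, H_out = 18.137 kJ/mol
  T = 356.2 K: K = (2.021, 0.330), RR gives ψ = 0.328, H_out = 12.304 kJ/mol
  T = 350.9 K: K = (1.916, 0.311), RR gives ψ = 0.254, H_out = 9.018 kJ/mol
  T = 353.5 K: K = (1.967, 0.320), RR gives ψ = 0.291, H_out = 10.672 kJ/mol
  T = 352.2 K: K = (1.942, 0.316), RR gives ψ = 0.273, H_out = 9.856 kJ/mol
  T = 351.5 K: K = (1.928, 0.313), RR gives ψ = 0.263, H_out = 9.407 kJ/mol
Linear interpolation between T = 350.9 (H_out = 9.018) and T = 351.5 (H_out = 9.407) on hF = 9.309 gives T ≈ 351.3 K, at which ψ = 0.26.

T = 351.3 K, V/F = 0.26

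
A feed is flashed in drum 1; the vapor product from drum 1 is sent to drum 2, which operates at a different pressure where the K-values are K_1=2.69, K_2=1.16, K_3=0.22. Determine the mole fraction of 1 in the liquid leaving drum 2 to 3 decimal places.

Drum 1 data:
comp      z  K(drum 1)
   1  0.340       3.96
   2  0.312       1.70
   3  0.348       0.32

x_1 (drum 2) = 0.195

Drum 1:
Newton–Raphson from ψ₁ = 0.54:
  ψ₁ = 0.540: g = 0.1718, g' = -0.924 → ψ₁ = 0.726
  ψ₁ = 0.726: g = -0.0030, g' = -0.995 → ψ₁ = 0.723
Converged at ψ₁ = 0.723.
Drum-1 compositions:
  1: x = 0.108, y = 0.429
  2: x = 0.207, y = 0.352
  3: x = 0.685, y = 0.219
Drum-2 feed = drum-1 vapor: z₂ = (0.4288, 0.3522, 0.2191).
Drum 2:
Rachford–Rice: g(ψ₂) = Σ zᵢ(Kᵢ−1)/(1+ψ₂(Kᵢ−1)) = 0.
g(0) = ΣzᵢKᵢ − 1 = 0.610 and g(1) = 1 − Σzᵢ/Kᵢ = -0.459, so a root lies in (0, 1).
Iterate (Newton) starting at ψ₂ = 0.55:
  ψ₂ = 0.550: g = 0.1281, g' = -0.745 → ψ₂ = 0.722
  ψ₂ = 0.722: g = -0.0141, g' = -0.954 → ψ₂ = 0.707
Converged at ψ₂ = 0.707.
  1: x = 0.195, y = 0.526
  2: x = 0.316, y = 0.367
  3: x = 0.488, y = 0.107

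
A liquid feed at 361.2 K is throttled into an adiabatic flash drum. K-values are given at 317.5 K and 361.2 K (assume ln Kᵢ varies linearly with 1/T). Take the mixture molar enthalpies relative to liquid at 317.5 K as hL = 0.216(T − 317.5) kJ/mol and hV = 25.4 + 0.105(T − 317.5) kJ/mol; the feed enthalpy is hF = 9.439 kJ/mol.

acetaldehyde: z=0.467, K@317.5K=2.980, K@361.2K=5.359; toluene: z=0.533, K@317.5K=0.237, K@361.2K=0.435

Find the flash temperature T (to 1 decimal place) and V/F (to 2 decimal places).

Adiabatic flash: solve Rachford–Rice at each trial T, then check hF = ψ·hV(T) + (1−ψ)·hL(T).
  T = 317.5 K: K = (2.980, 0.237), RR gives ψ = 0.343, H_out = 8.709 kJ/mol
  T = 361.2 K: K = (5.359, 0.435), RR gives ψ = 0.704, H_out = 23.912 kJ/mol
  T = 339.4 K: K = (4.075, 0.328), RR gives ψ = 0.521, H_out = 16.703 kJ/mol
  T = 328.4 K: K = (3.501, 0.280), RR gives ψ = 0.435, H_out = 12.887 kJ/mol
  T = 322.9 K: K = (3.232, 0.258), RR gives ψ = 0.390, H_out = 10.847 kJ/mol
  T = 320.2 K: K = (3.104, 0.247), RR gives ψ = 0.367, H_out = 9.798 kJ/mol
  T = 318.9 K: K = (3.044, 0.242), RR gives ψ = 0.356, H_out = 9.279 kJ/mol
Linear interpolation between T = 318.9 (H_out = 9.279) and T = 320.2 (H_out = 9.798) on hF = 9.439 gives T ≈ 319.3 K, at which ψ = 0.36.

T = 319.3 K, V/F = 0.36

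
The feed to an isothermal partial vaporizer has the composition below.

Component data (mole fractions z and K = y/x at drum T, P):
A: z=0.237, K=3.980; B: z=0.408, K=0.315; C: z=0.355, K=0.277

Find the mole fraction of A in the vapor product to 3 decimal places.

Material balance + equilibrium reduce to Σ zᵢ(Kᵢ−1)/(1+β(Kᵢ−1)) = 0.
Feasibility: ΣzᵢKᵢ = 1.170, Σzᵢ/Kᵢ = 2.636 — both > 1, two phases present.
Iterate (Newton) starting at β = 0.48:
  β = 0.480: g = -0.5189, g' = -1.217 → β = 0.053
  β = 0.053: g = 0.0521, g' = -1.973 → β = 0.080
  β = 0.080: g = 0.0024, g' = -1.796 → β = 0.081
Converged at β = 0.081.
Compositions from xᵢ = zᵢ/(1+β(Kᵢ−1)), yᵢ = Kᵢxᵢ:
  A: x = 0.191, y = 0.759
  B: x = 0.432, y = 0.136
  C: x = 0.377, y = 0.104

y_A = 0.759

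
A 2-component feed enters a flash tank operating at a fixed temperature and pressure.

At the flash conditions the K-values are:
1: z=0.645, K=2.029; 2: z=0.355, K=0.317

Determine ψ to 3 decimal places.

Material balance + equilibrium reduce to Σ zᵢ(Kᵢ−1)/(1+ψ(Kᵢ−1)) = 0.
Check two-phase: ΣzᵢKᵢ = 1.421 > 1 and Σzᵢ/Kᵢ = 1.438 > 1, so g(0) = 0.421 > 0 and g(1) = -0.438 < 0.
Binary case is linear: z₁(K₁−1)(1+ψ(K₂−1)) + z₂(K₂−1)(1+ψ(K₁−1)) = 0
⇒ ψ = [z₁(K₁−1)+z₂(K₂−1)] / [−(K₁−1)(K₂−1)] = 0.4212/0.7028 = 0.599

ψ = 0.599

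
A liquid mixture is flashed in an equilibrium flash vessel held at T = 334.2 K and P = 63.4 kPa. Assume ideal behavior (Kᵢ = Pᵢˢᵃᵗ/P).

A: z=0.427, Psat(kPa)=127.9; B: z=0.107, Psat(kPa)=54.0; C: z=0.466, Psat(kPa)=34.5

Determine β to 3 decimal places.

β = 0.488

Raoult's law: Kᵢ = Pᵢˢᵃᵗ/P = Pᵢˢᵃᵗ/63.4.
  K_A = 127.9/63.4 = 2.01735, K_B = 54.0/63.4 = 0.85174, K_C = 34.5/63.4 = 0.54416
Material balance + equilibrium reduce to Σ zᵢ(Kᵢ−1)/(1+β(Kᵢ−1)) = 0.
g(0) = ΣzᵢKᵢ − 1 = 0.206 and g(1) = 1 − Σzᵢ/Kᵢ = -0.194, so a root lies in (0, 1).
Newton–Raphson from β = 0.5:
  β = 0.500: g = -0.0043, g' = -0.359 → β = 0.488
Converged at β = 0.488.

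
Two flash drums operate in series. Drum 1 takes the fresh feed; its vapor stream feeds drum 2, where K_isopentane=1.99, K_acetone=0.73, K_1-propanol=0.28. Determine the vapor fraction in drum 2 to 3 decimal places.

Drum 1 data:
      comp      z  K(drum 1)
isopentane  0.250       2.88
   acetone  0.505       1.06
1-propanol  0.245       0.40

Drum 1:
Let ψ₁ = V/F and solve Σ zᵢ(Kᵢ−1)/(1+ψ₁(Kᵢ−1)) = 0.
Check two-phase: ΣzᵢKᵢ = 1.353 > 1 and Σzᵢ/Kᵢ = 1.176 > 1, so g(0) = 0.353 > 0 and g(1) = -0.176 < 0.
Iterate (Newton) starting at ψ₁ = 0.5:
  ψ₁ = 0.500: g = 0.0617, g' = -0.416 → ψ₁ = 0.648
  ψ₁ = 0.648: g = 0.0005, g' = -0.417 → ψ₁ = 0.649
Converged at ψ₁ = 0.649.
Drum-1 compositions:
  isopentane: x = 0.113, y = 0.324
  acetone: x = 0.486, y = 0.515
  1-propanol: x = 0.401, y = 0.161
Drum-2 feed = drum-1 vapor: z₂ = (0.3242, 0.5152, 0.1605).
Drum 2:
Iterate (Newton) starting at ψ₂ = 0.42:
  ψ₂ = 0.420: g = -0.0959, g' = -0.377 → ψ₂ = 0.166
  ψ₂ = 0.166: g = -0.0012, g' = -0.383 → ψ₂ = 0.163
Converged at ψ₂ = 0.163.
  isopentane: x = 0.279, y = 0.556
  acetone: x = 0.539, y = 0.393
  1-propanol: x = 0.182, y = 0.051

V/F (drum 2) = 0.163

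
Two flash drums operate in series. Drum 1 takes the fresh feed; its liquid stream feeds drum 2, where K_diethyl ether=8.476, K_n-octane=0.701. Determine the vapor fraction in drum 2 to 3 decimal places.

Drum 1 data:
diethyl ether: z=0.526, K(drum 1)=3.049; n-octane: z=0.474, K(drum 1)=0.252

V/F (drum 2) = 0.796

Drum 1:
Rachford–Rice: g(ψ₁) = Σ zᵢ(Kᵢ−1)/(1+ψ₁(Kᵢ−1)) = 0.
Check two-phase: ΣzᵢKᵢ = 1.723 > 1 and Σzᵢ/Kᵢ = 2.053 > 1, so g(0) = 0.723 > 0 and g(1) = -1.053 < 0.
Newton–Raphson from ψ₁ = 0.5:
  ψ₁ = 0.500: g = -0.0340, g' = -1.216 → ψ₁ = 0.472
Converged at ψ₁ = 0.472.
Drum-1 compositions:
  diethyl ether: x = 0.267, y = 0.815
  n-octane: x = 0.733, y = 0.185
Drum-2 feed = drum-1 liquid: z₂ = (0.2674, 0.7326).
Drum 2:
Newton iteration, ψ₂⁰ = 0.5:
  ψ₂ = 0.500: g = 0.1644, g' = -0.756 → ψ₂ = 0.717
  ψ₂ = 0.717: g = 0.0353, g' = -0.475 → ψ₂ = 0.792
  ψ₂ = 0.792: g = 0.0020, g' = -0.425 → ψ₂ = 0.796
Converged at ψ₂ = 0.796.
  diethyl ether: x = 0.038, y = 0.326
  n-octane: x = 0.962, y = 0.674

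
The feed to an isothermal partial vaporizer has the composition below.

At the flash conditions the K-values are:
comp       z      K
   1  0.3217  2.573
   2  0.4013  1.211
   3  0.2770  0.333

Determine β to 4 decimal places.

Rachford–Rice: g(β) = Σ zᵢ(Kᵢ−1)/(1+β(Kᵢ−1)) = 0.
Feasibility: ΣzᵢKᵢ = 1.4059, Σzᵢ/Kᵢ = 1.2882 — both > 1, two phases present.
Newton iteration, β⁰ = 0.5:
  β = 0.5000: g = 0.08264, g' = -0.5414 → β = 0.6526
  β = 0.6526: g = -0.00306, g' = -0.5941 → β = 0.6475
Converged at β = 0.6475.

β = 0.6475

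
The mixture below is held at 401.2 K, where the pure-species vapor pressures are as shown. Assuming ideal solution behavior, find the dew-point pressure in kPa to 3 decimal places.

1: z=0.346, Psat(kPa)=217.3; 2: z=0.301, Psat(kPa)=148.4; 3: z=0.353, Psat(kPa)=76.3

Pdew = 121.256 kPa

At the dew point ψ → 1, so Σzᵢ/Kᵢ = 1 with Kᵢ = Pᵢˢᵃᵗ/P ⇒ 1/P = Σzᵢ/Pᵢˢᵃᵗ.
1/P = 0.346/217.3 + 0.301/148.4 + 0.353/76.3 = 0.008247 ⇒ P = 121.256 kPa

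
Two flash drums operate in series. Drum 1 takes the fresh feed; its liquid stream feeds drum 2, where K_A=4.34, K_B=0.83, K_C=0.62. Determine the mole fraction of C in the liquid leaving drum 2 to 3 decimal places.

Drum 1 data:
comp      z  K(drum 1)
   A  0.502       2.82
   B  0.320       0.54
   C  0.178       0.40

x_C (drum 2) = 0.400

Drum 1:
Newton iteration, ψ₁⁰ = 0.51:
  ψ₁ = 0.510: g = 0.1276, g' = -0.696 → ψ₁ = 0.693
  ψ₁ = 0.693: g = 0.0049, g' = -0.659 → ψ₁ = 0.701
Converged at ψ₁ = 0.701.
Drum-1 compositions:
  A: x = 0.221, y = 0.622
  B: x = 0.472, y = 0.255
  C: x = 0.307, y = 0.123
Drum-2 feed = drum-1 liquid: z₂ = (0.2206, 0.4722, 0.3072).
Drum 2:
Newton iteration, ψ₂⁰ = 0.5:
  ψ₂ = 0.500: g = 0.0441, g' = -0.429 → ψ₂ = 0.603
  ψ₂ = 0.603: g = 0.0037, g' = -0.363 → ψ₂ = 0.613
Converged at ψ₂ = 0.613.
  A: x = 0.072, y = 0.314
  B: x = 0.527, y = 0.438
  C: x = 0.400, y = 0.248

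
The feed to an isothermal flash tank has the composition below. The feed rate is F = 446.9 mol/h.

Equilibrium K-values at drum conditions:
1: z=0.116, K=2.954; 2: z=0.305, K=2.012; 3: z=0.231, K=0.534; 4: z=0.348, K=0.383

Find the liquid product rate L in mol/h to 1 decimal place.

Rachford–Rice: g(V/F) = Σ zᵢ(Kᵢ−1)/(1+V/F(Kᵢ−1)) = 0.
g(0) = ΣzᵢKᵢ − 1 = 0.213 and g(1) = 1 − Σzᵢ/Kᵢ = -0.532, so a root lies in (0, 1).
Newton iteration, V/F⁰ = 0.35:
  V/F = 0.350: g = -0.0399, g' = -0.614 → V/F = 0.285
  V/F = 0.285: g = 0.0006, g' = -0.633 → V/F = 0.286
Converged at V/F = 0.286.
Then V = V/F·F = 0.2858·446.9 = 127.7 mol/h and L = F − V = 319.2 mol/h.

L = 319.2 mol/h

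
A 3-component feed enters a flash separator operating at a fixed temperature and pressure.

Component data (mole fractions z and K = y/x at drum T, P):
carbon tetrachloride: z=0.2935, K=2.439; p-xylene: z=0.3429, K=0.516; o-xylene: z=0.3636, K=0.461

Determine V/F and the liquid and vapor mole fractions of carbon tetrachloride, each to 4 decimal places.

Rachford–Rice: g(V/F) = Σ zᵢ(Kᵢ−1)/(1+V/F(Kᵢ−1)) = 0.
g(0) = ΣzᵢKᵢ − 1 = 0.0604 and g(1) = 1 − Σzᵢ/Kᵢ = -0.5736, so a root lies in (0, 1).
Iterate (Newton) starting at V/F = 0.5:
  V/F = 0.5000: g = -0.24161, g' = -0.5433 → V/F = 0.0553
  V/F = 0.0553: g = 0.01869, g' = -0.7185 → V/F = 0.0813
  V/F = 0.0813: g = 0.00038, g' = -0.6897 → V/F = 0.0819
Converged at V/F = 0.0819.
Compositions from xᵢ = zᵢ/(1+V/F(Kᵢ−1)), yᵢ = Kᵢxᵢ:
  carbon tetrachloride: x = 0.2626, y = 0.6404
  p-xylene: x = 0.3570, y = 0.1842
  o-xylene: x = 0.3804, y = 0.1754

V/F = 0.0819, x_carbon tetrachloride = 0.2626, y_carbon tetrachloride = 0.6404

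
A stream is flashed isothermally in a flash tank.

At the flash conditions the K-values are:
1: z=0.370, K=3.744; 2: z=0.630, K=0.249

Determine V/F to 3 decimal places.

V/F = 0.263

Rachford–Rice: g(V/F) = Σ zᵢ(Kᵢ−1)/(1+V/F(Kᵢ−1)) = 0.
Feasibility: ΣzᵢKᵢ = 1.542, Σzᵢ/Kᵢ = 2.629 — both > 1, two phases present.
Newton–Raphson from V/F = 0.32:
  V/F = 0.320: g = -0.0822, g' = -1.406 → V/F = 0.262
  V/F = 0.262: g = 0.0023, g' = -1.495 → V/F = 0.263
Converged at V/F = 0.263.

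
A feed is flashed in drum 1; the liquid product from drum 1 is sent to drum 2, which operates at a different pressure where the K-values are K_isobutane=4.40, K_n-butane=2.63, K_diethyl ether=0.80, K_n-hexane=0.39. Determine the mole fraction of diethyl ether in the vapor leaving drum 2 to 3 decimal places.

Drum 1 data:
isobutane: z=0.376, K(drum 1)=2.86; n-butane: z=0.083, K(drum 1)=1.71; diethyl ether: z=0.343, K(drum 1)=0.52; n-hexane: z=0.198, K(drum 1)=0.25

Drum 1:
Rachford–Rice: g(ψ₁) = Σ zᵢ(Kᵢ−1)/(1+ψ₁(Kᵢ−1)) = 0.
Check two-phase: ΣzᵢKᵢ = 1.445 > 1 and Σzᵢ/Kᵢ = 1.632 > 1, so g(0) = 0.445 > 0 and g(1) = -0.632 < 0.
Iterate (Newton) starting at ψ₁ = 0.59:
  ψ₁ = 0.590: g = -0.1211, g' = -0.829 → ψ₁ = 0.444
  ψ₁ = 0.444: g = -0.0039, g' = -0.792 → ψ₁ = 0.439
Converged at ψ₁ = 0.439.
Drum-1 compositions:
  isobutane: x = 0.207, y = 0.592
  n-butane: x = 0.063, y = 0.108
  diethyl ether: x = 0.435, y = 0.226
  n-hexane: x = 0.295, y = 0.074
Drum-2 feed = drum-1 liquid: z₂ = (0.2070, 0.0633, 0.4346, 0.2952).
Drum 2:
Let ψ₂ = V/F and solve Σ zᵢ(Kᵢ−1)/(1+ψ₂(Kᵢ−1)) = 0.
Feasibility: ΣzᵢKᵢ = 1.540, Σzᵢ/Kᵢ = 1.371 — both > 1, two phases present.
Newton–Raphson from ψ₂ = 0.47:
  ψ₂ = 0.470: g = -0.0190, g' = -0.645 → ψ₂ = 0.441
Converged at ψ₂ = 0.441.
  isobutane: x = 0.083, y = 0.364
  n-butane: x = 0.037, y = 0.097
  diethyl ether: x = 0.477, y = 0.381
  n-hexane: x = 0.404, y = 0.157

y_diethyl ether (drum 2) = 0.381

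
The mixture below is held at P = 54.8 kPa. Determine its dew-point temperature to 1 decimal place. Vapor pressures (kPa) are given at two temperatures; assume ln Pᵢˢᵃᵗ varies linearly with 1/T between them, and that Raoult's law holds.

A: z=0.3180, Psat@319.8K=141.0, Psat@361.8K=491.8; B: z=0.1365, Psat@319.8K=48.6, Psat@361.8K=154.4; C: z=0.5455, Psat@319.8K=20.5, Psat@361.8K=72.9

Dew-point temperature: Σzᵢ·P/Pᵢˢᵃᵗ(T) = 1. Interpolate ln Pᵢˢᵃᵗ = aᵢ + bᵢ/T.
  T = 319.8 K: ΣzᵢP/Pᵢˢᵃᵗ = 1.7357
  T = 361.8 K: ΣzᵢP/Pᵢˢᵃᵗ = 0.4939
  T = 340.8 K: ΣzᵢP/Pᵢˢᵃᵗ = 0.8906
  T = 330.3 K: ΣzᵢP/Pᵢˢᵃᵗ = 1.2302
  T = 335.6 K: ΣzᵢP/Pᵢˢᵃᵗ = 1.0425
  T = 338.2 K: ΣzᵢP/Pᵢˢᵃᵗ = 0.9630
Interpolating between 335.6 K and 338.2 K gives T ≈ 337.0 K.

T = 337.0 K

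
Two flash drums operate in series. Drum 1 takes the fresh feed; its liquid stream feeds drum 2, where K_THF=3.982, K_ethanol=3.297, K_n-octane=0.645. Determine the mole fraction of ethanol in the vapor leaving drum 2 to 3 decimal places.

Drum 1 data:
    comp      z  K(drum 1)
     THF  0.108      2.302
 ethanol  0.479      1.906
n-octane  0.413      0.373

Drum 1:
Let ψ₁ = V/F and solve Σ zᵢ(Kᵢ−1)/(1+ψ₁(Kᵢ−1)) = 0.
Feasibility: ΣzᵢKᵢ = 1.316, Σzᵢ/Kᵢ = 1.405 — both > 1, two phases present.
Newton iteration, ψ₁⁰ = 0.3:
  ψ₁ = 0.300: g = 0.1234, g' = -0.584 → ψ₁ = 0.511
Converged at ψ₁ = 0.511.
Drum-1 compositions:
  THF: x = 0.065, y = 0.149
  ethanol: x = 0.327, y = 0.624
  n-octane: x = 0.608, y = 0.227
Drum-2 feed = drum-1 liquid: z₂ = (0.0648, 0.3274, 0.6077).
Drum 2:
Newton–Raphson from ψ₂ = 0.5:
  ψ₂ = 0.500: g = 0.1654, g' = -0.580 → ψ₂ = 0.785
  ψ₂ = 0.785: g = 0.0271, g' = -0.419 → ψ₂ = 0.850
  ψ₂ = 0.850: g = 0.0006, g' = -0.402 → ψ₂ = 0.851
Converged at ψ₂ = 0.851.
  THF: x = 0.018, y = 0.073
  ethanol: x = 0.111, y = 0.365
  n-octane: x = 0.871, y = 0.562

y_ethanol (drum 2) = 0.365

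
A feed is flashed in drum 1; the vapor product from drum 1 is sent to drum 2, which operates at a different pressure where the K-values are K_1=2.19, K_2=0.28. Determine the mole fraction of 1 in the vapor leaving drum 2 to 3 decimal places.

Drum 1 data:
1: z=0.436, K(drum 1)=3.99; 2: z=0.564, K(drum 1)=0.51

Drum 1:
Let ψ₁ = V/F and solve Σ zᵢ(Kᵢ−1)/(1+ψ₁(Kᵢ−1)) = 0.
Feasibility: ΣzᵢKᵢ = 2.027, Σzᵢ/Kᵢ = 1.215 — both > 1, two phases present.
Binary case is linear: z₁(K₁−1)(1+ψ₁(K₂−1)) + z₂(K₂−1)(1+ψ₁(K₁−1)) = 0
⇒ ψ₁ = [z₁(K₁−1)+z₂(K₂−1)] / [−(K₁−1)(K₂−1)] = 1.0273/1.4651 = 0.701
Drum-1 compositions:
  1: x = 0.141, y = 0.562
  2: x = 0.859, y = 0.438
Drum-2 feed = drum-1 vapor: z₂ = (0.5618, 0.4382).
Drum 2:
Material balance + equilibrium reduce to Σ zᵢ(Kᵢ−1)/(1+ψ₂(Kᵢ−1)) = 0.
Check two-phase: ΣzᵢKᵢ = 1.353 > 1 and Σzᵢ/Kᵢ = 1.821 > 1, so g(0) = 0.353 > 0 and g(1) = -0.821 < 0.
Newton iteration, ψ₂⁰ = 0.5:
  ψ₂ = 0.500: g = -0.0738, g' = -0.867 → ψ₂ = 0.415
  ψ₂ = 0.415: g = -0.0023, g' = -0.818 → ψ₂ = 0.412
Converged at ψ₂ = 0.412.
  1: x = 0.377, y = 0.826
  2: x = 0.623, y = 0.174

y_1 (drum 2) = 0.826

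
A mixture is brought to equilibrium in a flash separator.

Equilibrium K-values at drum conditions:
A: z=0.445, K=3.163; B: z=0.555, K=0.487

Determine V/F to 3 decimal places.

V/F = 0.611

Rachford–Rice: g(V/F) = Σ zᵢ(Kᵢ−1)/(1+V/F(Kᵢ−1)) = 0.
g(0) = ΣzᵢKᵢ − 1 = 0.678 and g(1) = 1 − Σzᵢ/Kᵢ = -0.280, so a root lies in (0, 1).
Binary case is linear: z₁(K₁−1)(1+V/F(K₂−1)) + z₂(K₂−1)(1+V/F(K₁−1)) = 0
⇒ V/F = [z₁(K₁−1)+z₂(K₂−1)] / [−(K₁−1)(K₂−1)] = 0.6778/1.1096 = 0.611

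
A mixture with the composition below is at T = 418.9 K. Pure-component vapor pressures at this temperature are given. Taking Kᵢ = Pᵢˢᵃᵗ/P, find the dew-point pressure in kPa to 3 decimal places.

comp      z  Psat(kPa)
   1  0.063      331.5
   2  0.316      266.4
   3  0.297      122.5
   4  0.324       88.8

At the dew point ψ → 1, so Σzᵢ/Kᵢ = 1 with Kᵢ = Pᵢˢᵃᵗ/P ⇒ 1/P = Σzᵢ/Pᵢˢᵃᵗ.
1/P = 0.063/331.5 + 0.316/266.4 + 0.297/122.5 + 0.324/88.8 = 0.007449 ⇒ P = 134.240 kPa

Pdew = 134.240 kPa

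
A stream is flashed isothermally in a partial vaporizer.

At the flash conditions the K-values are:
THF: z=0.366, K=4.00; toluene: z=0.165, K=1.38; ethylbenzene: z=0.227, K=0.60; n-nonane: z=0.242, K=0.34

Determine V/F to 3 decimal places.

V/F = 0.676

Material balance + equilibrium reduce to Σ zᵢ(Kᵢ−1)/(1+V/F(Kᵢ−1)) = 0.
g(0) = ΣzᵢKᵢ − 1 = 0.910 and g(1) = 1 − Σzᵢ/Kᵢ = -0.301, so a root lies in (0, 1).
Newton–Raphson from V/F = 0.5:
  V/F = 0.500: g = 0.1400, g' = -0.835 → V/F = 0.668
  V/F = 0.668: g = 0.0063, g' = -0.785 → V/F = 0.676
Converged at V/F = 0.676.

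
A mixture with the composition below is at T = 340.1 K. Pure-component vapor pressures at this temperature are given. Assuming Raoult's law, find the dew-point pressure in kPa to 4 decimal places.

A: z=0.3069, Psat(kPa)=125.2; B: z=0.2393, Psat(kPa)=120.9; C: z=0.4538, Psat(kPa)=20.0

Pdew = 36.8723 kPa

At the dew point ψ → 1, so Σzᵢ/Kᵢ = 1 with Kᵢ = Pᵢˢᵃᵗ/P ⇒ 1/P = Σzᵢ/Pᵢˢᵃᵗ.
1/P = 0.3069/125.2 + 0.2393/120.9 + 0.4538/20.0 = 0.0271206 ⇒ P = 36.8723 kPa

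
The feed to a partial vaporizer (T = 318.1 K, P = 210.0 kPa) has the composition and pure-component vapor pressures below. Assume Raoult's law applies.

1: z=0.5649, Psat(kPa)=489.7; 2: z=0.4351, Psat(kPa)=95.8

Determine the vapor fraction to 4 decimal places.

Raoult's law: Kᵢ = Pᵢˢᵃᵗ/P = Pᵢˢᵃᵗ/210.0.
  K_1 = 489.7/210.0 = 2.331905, K_2 = 95.8/210.0 = 0.456190
Iterate (Newton) starting at ψ = 0.52:
  ψ = 0.5200: g = 0.11462, g' = -0.5999 → ψ = 0.7111
  ψ = 0.7111: g = 0.00064, g' = -0.6064 → ψ = 0.7121
Converged at ψ = 0.7121.

ψ = 0.7121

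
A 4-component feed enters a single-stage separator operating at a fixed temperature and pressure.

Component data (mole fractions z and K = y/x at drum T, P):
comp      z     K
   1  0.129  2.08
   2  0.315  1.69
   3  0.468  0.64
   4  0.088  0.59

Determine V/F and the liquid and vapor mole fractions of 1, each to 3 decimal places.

Material balance + equilibrium reduce to Σ zᵢ(Kᵢ−1)/(1+V/F(Kᵢ−1)) = 0.
g(0) = ΣzᵢKᵢ − 1 = 0.152 and g(1) = 1 − Σzᵢ/Kᵢ = -0.129, so a root lies in (0, 1).
Newton iteration, V/F⁰ = 0.56:
  V/F = 0.560: g = -0.0143, g' = -0.257 → V/F = 0.504
  V/F = 0.504: g = 0.0001, g' = -0.260 → V/F = 0.505
Converged at V/F = 0.505.
Compositions from xᵢ = zᵢ/(1+V/F(Kᵢ−1)), yᵢ = Kᵢxᵢ:
  1: x = 0.083, y = 0.174
  2: x = 0.234, y = 0.395
  3: x = 0.572, y = 0.366
  4: x = 0.111, y = 0.065

V/F = 0.505, x_1 = 0.083, y_1 = 0.174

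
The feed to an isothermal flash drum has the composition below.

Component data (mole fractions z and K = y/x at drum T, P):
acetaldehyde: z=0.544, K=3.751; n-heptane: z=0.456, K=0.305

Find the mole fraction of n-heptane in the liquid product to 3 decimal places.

Let β = V/F and solve Σ zᵢ(Kᵢ−1)/(1+β(Kᵢ−1)) = 0.
Check two-phase: ΣzᵢKᵢ = 2.180 > 1 and Σzᵢ/Kᵢ = 1.640 > 1, so g(0) = 1.180 > 0 and g(1) = -0.640 < 0.
Newton–Raphson from β = 0.44:
  β = 0.440: g = 0.2205, g' = -1.300 → β = 0.610
  β = 0.610: g = 0.0091, g' = -1.238 → β = 0.617
Converged at β = 0.617.
Compositions from xᵢ = zᵢ/(1+β(Kᵢ−1)), yᵢ = Kᵢxᵢ:
  acetaldehyde: x = 0.202, y = 0.757
  n-heptane: x = 0.798, y = 0.243

x_n-heptane = 0.798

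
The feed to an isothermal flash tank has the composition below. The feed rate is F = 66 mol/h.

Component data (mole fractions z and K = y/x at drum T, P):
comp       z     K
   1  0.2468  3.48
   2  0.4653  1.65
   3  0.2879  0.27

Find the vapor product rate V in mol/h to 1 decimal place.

V = 46.3 mol/h

Iterate (Newton) starting at ψ = 0.5:
  ψ = 0.5000: g = 0.17053, g' = -0.7950 → ψ = 0.7145
  ψ = 0.7145: g = -0.01197, g' = -0.9595 → ψ = 0.7020
  ψ = 0.7020: g = -0.00012, g' = -0.9402 → ψ = 0.7019
Converged at ψ = 0.7019.
Then V = ψ·F = 0.7019·66 = 46.3 mol/h and L = F − V = 19.7 mol/h.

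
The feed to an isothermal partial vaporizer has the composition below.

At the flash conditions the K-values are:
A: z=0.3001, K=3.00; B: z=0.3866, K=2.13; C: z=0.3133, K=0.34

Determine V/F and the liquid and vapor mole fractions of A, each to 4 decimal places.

Rachford–Rice: g(V/F) = Σ zᵢ(Kᵢ−1)/(1+V/F(Kᵢ−1)) = 0.
Feasibility: ΣzᵢKᵢ = 1.8303, Σzᵢ/Kᵢ = 1.2030 — both > 1, two phases present.
Newton–Raphson from V/F = 0.34:
  V/F = 0.3400: g = 0.40626, g' = -0.9098 → V/F = 0.7865
  V/F = 0.7865: g = 0.03457, g' = -0.9098 → V/F = 0.8245
  V/F = 0.8245: g = -0.00092, g' = -0.9602 → V/F = 0.8236
Converged at V/F = 0.8236.
Compositions from xᵢ = zᵢ/(1+V/F(Kᵢ−1)), yᵢ = Kᵢxᵢ:
  A: x = 0.1134, y = 0.3401
  B: x = 0.2002, y = 0.4265
  C: x = 0.6864, y = 0.2334

V/F = 0.8236, x_A = 0.1134, y_A = 0.3401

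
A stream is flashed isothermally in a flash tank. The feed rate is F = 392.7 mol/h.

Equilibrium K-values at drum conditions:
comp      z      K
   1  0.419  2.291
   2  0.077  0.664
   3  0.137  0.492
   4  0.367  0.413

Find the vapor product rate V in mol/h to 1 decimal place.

Material balance + equilibrium reduce to Σ zᵢ(Kᵢ−1)/(1+ψ(Kᵢ−1)) = 0.
Feasibility: ΣzᵢKᵢ = 1.230, Σzᵢ/Kᵢ = 1.466 — both > 1, two phases present.
Newton–Raphson from ψ = 0.5:
  ψ = 0.500: g = -0.1006, g' = -0.587 → ψ = 0.329
Converged at ψ = 0.329.
Then V = ψ·F = 0.3290·392.7 = 129.2 mol/h and L = F − V = 263.5 mol/h.

V = 129.2 mol/h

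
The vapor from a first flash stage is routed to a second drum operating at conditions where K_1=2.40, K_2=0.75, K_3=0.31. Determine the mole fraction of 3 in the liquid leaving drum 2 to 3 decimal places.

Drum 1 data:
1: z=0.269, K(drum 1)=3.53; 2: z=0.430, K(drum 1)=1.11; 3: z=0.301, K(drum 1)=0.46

x_3 (drum 2) = 0.295

Drum 1:
Material balance + equilibrium reduce to Σ zᵢ(Kᵢ−1)/(1+ψ₁(Kᵢ−1)) = 0.
Check two-phase: ΣzᵢKᵢ = 1.565 > 1 and Σzᵢ/Kᵢ = 1.118 > 1, so g(0) = 0.565 > 0 and g(1) = -0.118 < 0.
Newton–Raphson from ψ₁ = 0.35:
  ψ₁ = 0.350: g = 0.2061, g' = -0.623 → ψ₁ = 0.681
  ψ₁ = 0.681: g = 0.0369, g' = -0.456 → ψ₁ = 0.762
Converged at ψ₁ = 0.762.
Drum-1 compositions:
  1: x = 0.092, y = 0.324
  2: x = 0.397, y = 0.440
  3: x = 0.511, y = 0.235
Drum-2 feed = drum-1 vapor: z₂ = (0.3244, 0.4404, 0.2352).
Drum 2:
Rachford–Rice: g(ψ₂) = Σ zᵢ(Kᵢ−1)/(1+ψ₂(Kᵢ−1)) = 0.
Check two-phase: ΣzᵢKᵢ = 1.182 > 1 and Σzᵢ/Kᵢ = 1.481 > 1, so g(0) = 0.182 > 0 and g(1) = -0.481 < 0.
Iterate (Newton) starting at ψ₂ = 0.5:
  ψ₂ = 0.500: g = -0.1065, g' = -0.517 → ψ₂ = 0.294
  ψ₂ = 0.294: g = -0.0007, g' = -0.527 → ψ₂ = 0.293
Converged at ψ₂ = 0.293.
  1: x = 0.230, y = 0.552
  2: x = 0.475, y = 0.356
  3: x = 0.295, y = 0.091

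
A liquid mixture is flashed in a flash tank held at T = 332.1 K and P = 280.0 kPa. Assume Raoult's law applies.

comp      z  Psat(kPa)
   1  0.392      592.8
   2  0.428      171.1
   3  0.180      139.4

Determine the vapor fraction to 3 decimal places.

Raoult's law: Kᵢ = Pᵢˢᵃᵗ/P = Pᵢˢᵃᵗ/280.0.
  K_1 = 592.8/280.0 = 2.11714, K_2 = 171.1/280.0 = 0.61107, K_3 = 139.4/280.0 = 0.49786
Let ψ = V/F and solve Σ zᵢ(Kᵢ−1)/(1+ψ(Kᵢ−1)) = 0.
Feasibility: ΣzᵢKᵢ = 1.181, Σzᵢ/Kᵢ = 1.247 — both > 1, two phases present.
Newton iteration, ψ⁰ = 0.5:
  ψ = 0.500: g = -0.0464, g' = -0.382 → ψ = 0.379
  ψ = 0.379: g = 0.0009, g' = -0.400 → ψ = 0.381
Converged at ψ = 0.381.

ψ = 0.381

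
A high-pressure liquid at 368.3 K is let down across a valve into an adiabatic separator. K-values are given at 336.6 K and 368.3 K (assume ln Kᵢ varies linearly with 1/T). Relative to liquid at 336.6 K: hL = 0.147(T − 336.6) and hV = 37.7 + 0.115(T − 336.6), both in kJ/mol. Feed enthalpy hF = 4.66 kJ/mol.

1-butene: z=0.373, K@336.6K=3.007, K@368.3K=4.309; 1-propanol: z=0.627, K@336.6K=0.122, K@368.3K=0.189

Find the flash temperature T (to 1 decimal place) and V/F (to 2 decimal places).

Adiabatic flash: solve Rachford–Rice at each trial T, then check hF = ψ·hV(T) + (1−ψ)·hL(T).
  T = 336.6 K: K = (3.007, 0.122), RR gives ψ = 0.112, H_out = 4.238 kJ/mol
  T = 368.3 K: K = (4.309, 0.189), RR gives ψ = 0.270, H_out = 14.581 kJ/mol
  T = 352.5 K: K = (3.631, 0.153), RR gives ψ = 0.202, H_out = 9.861 kJ/mol
  T = 344.6 K: K = (3.313, 0.137), RR gives ψ = 0.161, H_out = 7.217 kJ/mol
  T = 340.6 K: K = (3.158, 0.130), RR gives ψ = 0.138, H_out = 5.772 kJ/mol
  T = 338.6 K: K = (3.082, 0.126), RR gives ψ = 0.126, H_out = 5.018 kJ/mol
Linear interpolation between T = 336.6 (H_out = 4.238) and T = 338.6 (H_out = 5.018) on hF = 4.66 gives T ≈ 337.7 K, at which ψ = 0.12.

T = 337.7 K, V/F = 0.12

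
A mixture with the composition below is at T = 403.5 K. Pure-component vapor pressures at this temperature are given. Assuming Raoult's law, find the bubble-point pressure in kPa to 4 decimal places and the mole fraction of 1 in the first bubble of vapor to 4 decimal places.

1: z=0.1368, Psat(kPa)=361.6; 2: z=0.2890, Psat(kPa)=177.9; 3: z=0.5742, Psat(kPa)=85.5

At the bubble point ψ → 0, so ΣzᵢKᵢ = 1 with Kᵢ = Pᵢˢᵃᵗ/P ⇒ P = ΣzᵢPᵢˢᵃᵗ.
P = 0.1368·361.6 + 0.2890·177.9 + 0.5742·85.5 = 149.9741 kPa
yᵢ = zᵢPᵢˢᵃᵗ/P ⇒ y_1 = 0.1368·361.6/149.9741 = 0.3298

Pbub = 149.9741 kPa, y_1 = 0.3298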